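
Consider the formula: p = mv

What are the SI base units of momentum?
Units of each symbol in p = mv:
  m (mass): kg
  v (velocity): m/s

Multiplying the contributions: [kg] · [m/s]
Adding exponents of each base unit: kg: 1, m: 1, s: -1
SI base units of momentum: kg·m/s

Answer: kg·m/s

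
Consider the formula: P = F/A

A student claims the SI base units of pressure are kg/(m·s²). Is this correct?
Units of each symbol in P = F/A:
  F (force): kg·m/s²
  A (area): m²  → in the denominator, contributes 1/m²

Multiplying the contributions: [kg·m/s²] · [1/m²]
Adding exponents of each base unit: kg: 1, m: -1, s: -2
SI base units of pressure: kg/(m·s²)

The claimed units kg/(m·s²) match the derived units, so the claim is correct.

Answer: Yes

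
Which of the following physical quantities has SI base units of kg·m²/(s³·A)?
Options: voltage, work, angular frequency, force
Checking the SI base units of each option:
  voltage (V = IR): kg·m²/(s³·A)  ✓ matches
  work (W = Fd): kg·m²/s²  ✗
  angular frequency (ω = 2πf): 1/s  ✗
  force (F = ma): kg·m/s²  ✗

Only voltage has units kg·m²/(s³·A).

Answer: voltage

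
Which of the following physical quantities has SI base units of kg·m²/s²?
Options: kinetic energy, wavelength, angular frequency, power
Checking the SI base units of each option:
  kinetic energy (E = ½mv²): kg·m²/s²  ✓ matches
  wavelength (λ = v/f): m  ✗
  angular frequency (ω = 2πf): 1/s  ✗
  power (P = W/t): kg·m²/s³  ✗

Only kinetic energy has units kg·m²/s².

Answer: kinetic energy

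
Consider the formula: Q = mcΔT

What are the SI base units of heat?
Units of each symbol in Q = mcΔT:
  m (mass): kg
  c (specific heat capacity, in J/(kg·K)): m²/(s²·K)
  ΔT (temperature change): K

Multiplying the contributions: [kg] · [m²/(s²·K)] · [K]
Adding exponents of each base unit: kg: 1, m: 2, s: -2
SI base units of heat: kg·m²/s²

Answer: kg·m²/s²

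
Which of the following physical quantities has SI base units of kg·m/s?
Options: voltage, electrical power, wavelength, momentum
Checking the SI base units of each option:
  voltage (V = IR): kg·m²/(s³·A)  ✗
  electrical power (P = IV): kg·m²/s³  ✗
  wavelength (λ = v/f): m  ✗
  momentum (p = mv): kg·m/s  ✓ matches

Only momentum has units kg·m/s.

Answer: momentum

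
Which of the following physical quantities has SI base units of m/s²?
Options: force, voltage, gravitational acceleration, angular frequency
Checking the SI base units of each option:
  force (F = ma): kg·m/s²  ✗
  voltage (V = IR): kg·m²/(s³·A)  ✗
  gravitational acceleration (g = GM/r²): m/s²  ✓ matches
  angular frequency (ω = 2πf): 1/s  ✗

Only gravitational acceleration has units m/s².

Answer: gravitational acceleration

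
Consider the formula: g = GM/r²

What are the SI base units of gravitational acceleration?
Units of each symbol in g = GM/r²:
  G (gravitational constant): m³/(kg·s²)
  M (mass): kg
  r (distance): m  → to the power 2 in the denominator, contributes 1/m²

Multiplying the contributions: [m³/(kg·s²)] · [kg] · [1/m²]
Adding exponents of each base unit: m: 1, s: -2
SI base units of gravitational acceleration: m/s²

Answer: m/s²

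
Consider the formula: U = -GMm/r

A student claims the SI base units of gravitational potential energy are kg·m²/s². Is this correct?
Units of each symbol in U = -GMm/r:
  G (gravitational constant): m³/(kg·s²)
  M (mass): kg
  m (mass): kg
  r (distance): m  → in the denominator, contributes 1/m
  The minus sign does not affect the units.

Multiplying the contributions: [m³/(kg·s²)] · [kg] · [kg] · [1/m]
Adding exponents of each base unit: kg: 1, m: 2, s: -2
SI base units of gravitational potential energy: kg·m²/s²

The claimed units kg·m²/s² match the derived units, so the claim is correct.

Answer: Yes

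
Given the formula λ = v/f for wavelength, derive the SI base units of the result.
Units of each symbol in λ = v/f:
  v (wave speed): m/s
  f (frequency): 1/s  → in the denominator, contributes s

Multiplying the contributions: [m/s] · [s]
Adding exponents of each base unit: m: 1
SI base units of wavelength: m

Answer: m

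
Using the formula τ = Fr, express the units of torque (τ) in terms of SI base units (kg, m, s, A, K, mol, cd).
Units of each symbol in τ = Fr:
  F (force): kg·m/s²
  r (lever arm): m

Multiplying the contributions: [kg·m/s²] · [m]
Adding exponents of each base unit: kg: 1, m: 2, s: -2
SI base units of torque: kg·m²/s²

Answer: kg·m²/s²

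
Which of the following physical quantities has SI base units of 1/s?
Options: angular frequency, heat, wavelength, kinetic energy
Checking the SI base units of each option:
  angular frequency (ω = 2πf): 1/s  ✓ matches
  heat (Q = mcΔT): kg·m²/s²  ✗
  wavelength (λ = v/f): m  ✗
  kinetic energy (E = ½mv²): kg·m²/s²  ✗

Only angular frequency has units 1/s.

Answer: angular frequency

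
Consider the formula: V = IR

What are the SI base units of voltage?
Units of each symbol in V = IR:
  I (current): A
  R (resistance, in ohms): kg·m²/(s³·A²)

Multiplying the contributions: [A] · [kg·m²/(s³·A²)]
Adding exponents of each base unit: kg: 1, m: 2, s: -3, A: -1
SI base units of voltage: kg·m²/(s³·A)

Answer: kg·m²/(s³·A)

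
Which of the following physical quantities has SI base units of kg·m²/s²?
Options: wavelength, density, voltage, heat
Checking the SI base units of each option:
  wavelength (λ = v/f): m  ✗
  density (ρ = m/V): kg/m³  ✗
  voltage (V = IR): kg·m²/(s³·A)  ✗
  heat (Q = mcΔT): kg·m²/s²  ✓ matches

Only heat has units kg·m²/s².

Answer: heat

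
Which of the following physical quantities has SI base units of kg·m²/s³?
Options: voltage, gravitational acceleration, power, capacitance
Checking the SI base units of each option:
  voltage (V = IR): kg·m²/(s³·A)  ✗
  gravitational acceleration (g = GM/r²): m/s²  ✗
  power (P = W/t): kg·m²/s³  ✓ matches
  capacitance (C = Q/V): s⁴·A²/(kg·m²)  ✗

Only power has units kg·m²/s³.

Answer: power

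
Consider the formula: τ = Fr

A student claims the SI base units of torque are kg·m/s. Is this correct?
Units of each symbol in τ = Fr:
  F (force): kg·m/s²
  r (lever arm): m

Multiplying the contributions: [kg·m/s²] · [m]
Adding exponents of each base unit: kg: 1, m: 2, s: -2
SI base units of torque: kg·m²/s²

The claimed units kg·m/s (exponents kg: 1, m: 1, s: -1) do not match the derived units kg·m²/s² (exponents kg: 1, m: 2, s: -2), so the claim is incorrect.

Answer: No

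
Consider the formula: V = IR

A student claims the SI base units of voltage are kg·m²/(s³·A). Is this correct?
Units of each symbol in V = IR:
  I (current): A
  R (resistance, in ohms): kg·m²/(s³·A²)

Multiplying the contributions: [A] · [kg·m²/(s³·A²)]
Adding exponents of each base unit: kg: 1, m: 2, s: -3, A: -1
SI base units of voltage: kg·m²/(s³·A)

The claimed units kg·m²/(s³·A) match the derived units, so the claim is correct.

Answer: Yes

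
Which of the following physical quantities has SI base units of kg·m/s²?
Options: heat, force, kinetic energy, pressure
Checking the SI base units of each option:
  heat (Q = mcΔT): kg·m²/s²  ✗
  force (F = ma): kg·m/s²  ✓ matches
  kinetic energy (E = ½mv²): kg·m²/s²  ✗
  pressure (P = F/A): kg/(m·s²)  ✗

Only force has units kg·m/s².

Answer: force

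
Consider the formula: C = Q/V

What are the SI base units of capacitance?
Units of each symbol in C = Q/V:
  Q (charge, in coulombs): s·A
  V (voltage, in volts): kg·m²/(s³·A)  → in the denominator, contributes s³·A/(kg·m²)

Multiplying the contributions: [s·A] · [s³·A/(kg·m²)]
Adding exponents of each base unit: kg: -1, m: -2, s: 4, A: 2
SI base units of capacitance: s⁴·A²/(kg·m²)

Answer: s⁴·A²/(kg·m²)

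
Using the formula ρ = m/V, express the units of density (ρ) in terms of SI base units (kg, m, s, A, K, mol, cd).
Units of each symbol in ρ = m/V:
  m (mass): kg
  V (volume): m³  → in the denominator, contributes 1/m³

Multiplying the contributions: [kg] · [1/m³]
Adding exponents of each base unit: kg: 1, m: -3
SI base units of density: kg/m³

Answer: kg/m³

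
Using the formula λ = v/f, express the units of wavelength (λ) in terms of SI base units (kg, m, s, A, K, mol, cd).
Units of each symbol in λ = v/f:
  v (wave speed): m/s
  f (frequency): 1/s  → in the denominator, contributes s

Multiplying the contributions: [m/s] · [s]
Adding exponents of each base unit: m: 1
SI base units of wavelength: m

Answer: m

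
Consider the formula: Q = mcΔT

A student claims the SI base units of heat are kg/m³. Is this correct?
Units of each symbol in Q = mcΔT:
  m (mass): kg
  c (specific heat capacity, in J/(kg·K)): m²/(s²·K)
  ΔT (temperature change): K

Multiplying the contributions: [kg] · [m²/(s²·K)] · [K]
Adding exponents of each base unit: kg: 1, m: 2, s: -2
SI base units of heat: kg·m²/s²

The claimed units kg/m³ (exponents kg: 1, m: -3) do not match the derived units kg·m²/s² (exponents kg: 1, m: 2, s: -2), so the claim is incorrect.

Answer: No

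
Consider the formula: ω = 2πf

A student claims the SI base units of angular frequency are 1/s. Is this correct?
Units of each symbol in ω = 2πf:
  f (frequency): 1/s
  The factor 2π is dimensionless.

Multiplying the contributions: [1/s]
Adding exponents of each base unit: s: -1
SI base units of angular frequency: 1/s

The claimed units 1/s match the derived units, so the claim is correct.

Answer: Yes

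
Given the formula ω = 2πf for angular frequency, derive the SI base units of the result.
Units of each symbol in ω = 2πf:
  f (frequency): 1/s
  The factor 2π is dimensionless.

Multiplying the contributions: [1/s]
Adding exponents of each base unit: s: -1
SI base units of angular frequency: 1/s

Answer: 1/s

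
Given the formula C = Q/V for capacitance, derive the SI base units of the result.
Units of each symbol in C = Q/V:
  Q (charge, in coulombs): s·A
  V (voltage, in volts): kg·m²/(s³·A)  → in the denominator, contributes s³·A/(kg·m²)

Multiplying the contributions: [s·A] · [s³·A/(kg·m²)]
Adding exponents of each base unit: kg: -1, m: -2, s: 4, A: 2
SI base units of capacitance: s⁴·A²/(kg·m²)

Answer: s⁴·A²/(kg·m²)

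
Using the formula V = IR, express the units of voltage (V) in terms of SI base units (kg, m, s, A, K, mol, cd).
Units of each symbol in V = IR:
  I (current): A
  R (resistance, in ohms): kg·m²/(s³·A²)

Multiplying the contributions: [A] · [kg·m²/(s³·A²)]
Adding exponents of each base unit: kg: 1, m: 2, s: -3, A: -1
SI base units of voltage: kg·m²/(s³·A)

Answer: kg·m²/(s³·A)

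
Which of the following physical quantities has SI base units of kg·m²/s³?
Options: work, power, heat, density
Checking the SI base units of each option:
  work (W = Fd): kg·m²/s²  ✗
  power (P = W/t): kg·m²/s³  ✓ matches
  heat (Q = mcΔT): kg·m²/s²  ✗
  density (ρ = m/V): kg/m³  ✗

Only power has units kg·m²/s³.

Answer: power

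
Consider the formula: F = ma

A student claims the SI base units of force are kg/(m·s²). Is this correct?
Units of each symbol in F = ma:
  m (mass): kg
  a (acceleration): m/s²

Multiplying the contributions: [kg] · [m/s²]
Adding exponents of each base unit: kg: 1, m: 1, s: -2
SI base units of force: kg·m/s²

The claimed units kg/(m·s²) (exponents kg: 1, m: -1, s: -2) do not match the derived units kg·m/s² (exponents kg: 1, m: 1, s: -2), so the claim is incorrect.

Answer: No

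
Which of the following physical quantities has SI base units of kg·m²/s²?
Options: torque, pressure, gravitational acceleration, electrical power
Checking the SI base units of each option:
  torque (τ = Fr): kg·m²/s²  ✓ matches
  pressure (P = F/A): kg/(m·s²)  ✗
  gravitational acceleration (g = GM/r²): m/s²  ✗
  electrical power (P = IV): kg·m²/s³  ✗

Only torque has units kg·m²/s².

Answer: torque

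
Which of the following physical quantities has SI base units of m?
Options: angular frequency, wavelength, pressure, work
Checking the SI base units of each option:
  angular frequency (ω = 2πf): 1/s  ✗
  wavelength (λ = v/f): m  ✓ matches
  pressure (P = F/A): kg/(m·s²)  ✗
  work (W = Fd): kg·m²/s²  ✗

Only wavelength has units m.

Answer: wavelength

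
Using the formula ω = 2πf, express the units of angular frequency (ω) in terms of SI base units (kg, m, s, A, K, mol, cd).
Units of each symbol in ω = 2πf:
  f (frequency): 1/s
  The factor 2π is dimensionless.

Multiplying the contributions: [1/s]
Adding exponents of each base unit: s: -1
SI base units of angular frequency: 1/s

Answer: 1/s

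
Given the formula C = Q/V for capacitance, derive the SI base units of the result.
Units of each symbol in C = Q/V:
  Q (charge, in coulombs): s·A
  V (voltage, in volts): kg·m²/(s³·A)  → in the denominator, contributes s³·A/(kg·m²)

Multiplying the contributions: [s·A] · [s³·A/(kg·m²)]
Adding exponents of each base unit: kg: -1, m: -2, s: 4, A: 2
SI base units of capacitance: s⁴·A²/(kg·m²)

Answer: s⁴·A²/(kg·m²)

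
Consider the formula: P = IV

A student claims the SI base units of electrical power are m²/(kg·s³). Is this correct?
Units of each symbol in P = IV:
  I (current): A
  V (voltage, in volts): kg·m²/(s³·A)

Multiplying the contributions: [A] · [kg·m²/(s³·A)]
Adding exponents of each base unit: kg: 1, m: 2, s: -3
SI base units of electrical power: kg·m²/s³

The claimed units m²/(kg·s³) (exponents kg: -1, m: 2, s: -3) do not match the derived units kg·m²/s³ (exponents kg: 1, m: 2, s: -3), so the claim is incorrect.

Answer: No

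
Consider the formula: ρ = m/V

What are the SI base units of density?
Units of each symbol in ρ = m/V:
  m (mass): kg
  V (volume): m³  → in the denominator, contributes 1/m³

Multiplying the contributions: [kg] · [1/m³]
Adding exponents of each base unit: kg: 1, m: -3
SI base units of density: kg/m³

Answer: kg/m³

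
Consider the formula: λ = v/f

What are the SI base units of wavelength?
Units of each symbol in λ = v/f:
  v (wave speed): m/s
  f (frequency): 1/s  → in the denominator, contributes s

Multiplying the contributions: [m/s] · [s]
Adding exponents of each base unit: m: 1
SI base units of wavelength: m

Answer: m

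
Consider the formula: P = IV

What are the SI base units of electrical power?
Units of each symbol in P = IV:
  I (current): A
  V (voltage, in volts): kg·m²/(s³·A)

Multiplying the contributions: [A] · [kg·m²/(s³·A)]
Adding exponents of each base unit: kg: 1, m: 2, s: -3
SI base units of electrical power: kg·m²/s³

Answer: kg·m²/s³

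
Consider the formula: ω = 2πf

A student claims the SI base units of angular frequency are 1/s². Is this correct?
Units of each symbol in ω = 2πf:
  f (frequency): 1/s
  The factor 2π is dimensionless.

Multiplying the contributions: [1/s]
Adding exponents of each base unit: s: -1
SI base units of angular frequency: 1/s

The claimed units 1/s² (exponents s: -2) do not match the derived units 1/s (exponents s: -1), so the claim is incorrect.

Answer: No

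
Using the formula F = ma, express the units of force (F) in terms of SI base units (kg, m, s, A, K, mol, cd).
Units of each symbol in F = ma:
  m (mass): kg
  a (acceleration): m/s²

Multiplying the contributions: [kg] · [m/s²]
Adding exponents of each base unit: kg: 1, m: 1, s: -2
SI base units of force: kg·m/s²

Answer: kg·m/s²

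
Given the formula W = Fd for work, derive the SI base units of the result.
Units of each symbol in W = Fd:
  F (force): kg·m/s²
  d (displacement): m

Multiplying the contributions: [kg·m/s²] · [m]
Adding exponents of each base unit: kg: 1, m: 2, s: -2
SI base units of work: kg·m²/s²

Answer: kg·m²/s²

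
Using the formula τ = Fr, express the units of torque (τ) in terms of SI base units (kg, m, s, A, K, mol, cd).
Units of each symbol in τ = Fr:
  F (force): kg·m/s²
  r (lever arm): m

Multiplying the contributions: [kg·m/s²] · [m]
Adding exponents of each base unit: kg: 1, m: 2, s: -2
SI base units of torque: kg·m²/s²

Answer: kg·m²/s²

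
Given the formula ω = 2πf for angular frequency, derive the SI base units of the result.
Units of each symbol in ω = 2πf:
  f (frequency): 1/s
  The factor 2π is dimensionless.

Multiplying the contributions: [1/s]
Adding exponents of each base unit: s: -1
SI base units of angular frequency: 1/s

Answer: 1/s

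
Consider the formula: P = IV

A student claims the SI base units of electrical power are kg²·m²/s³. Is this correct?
Units of each symbol in P = IV:
  I (current): A
  V (voltage, in volts): kg·m²/(s³·A)

Multiplying the contributions: [A] · [kg·m²/(s³·A)]
Adding exponents of each base unit: kg: 1, m: 2, s: -3
SI base units of electrical power: kg·m²/s³

The claimed units kg²·m²/s³ (exponents kg: 2, m: 2, s: -3) do not match the derived units kg·m²/s³ (exponents kg: 1, m: 2, s: -3), so the claim is incorrect.

Answer: No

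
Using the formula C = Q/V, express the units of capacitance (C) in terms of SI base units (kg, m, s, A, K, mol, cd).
Units of each symbol in C = Q/V:
  Q (charge, in coulombs): s·A
  V (voltage, in volts): kg·m²/(s³·A)  → in the denominator, contributes s³·A/(kg·m²)

Multiplying the contributions: [s·A] · [s³·A/(kg·m²)]
Adding exponents of each base unit: kg: -1, m: -2, s: 4, A: 2
SI base units of capacitance: s⁴·A²/(kg·m²)

Answer: s⁴·A²/(kg·m²)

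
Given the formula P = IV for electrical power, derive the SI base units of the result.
Units of each symbol in P = IV:
  I (current): A
  V (voltage, in volts): kg·m²/(s³·A)

Multiplying the contributions: [A] · [kg·m²/(s³·A)]
Adding exponents of each base unit: kg: 1, m: 2, s: -3
SI base units of electrical power: kg·m²/s³

Answer: kg·m²/s³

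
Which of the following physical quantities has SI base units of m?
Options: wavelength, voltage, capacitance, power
Checking the SI base units of each option:
  wavelength (λ = v/f): m  ✓ matches
  voltage (V = IR): kg·m²/(s³·A)  ✗
  capacitance (C = Q/V): s⁴·A²/(kg·m²)  ✗
  power (P = W/t): kg·m²/s³  ✗

Only wavelength has units m.

Answer: wavelength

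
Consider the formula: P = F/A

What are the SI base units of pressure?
Units of each symbol in P = F/A:
  F (force): kg·m/s²
  A (area): m²  → in the denominator, contributes 1/m²

Multiplying the contributions: [kg·m/s²] · [1/m²]
Adding exponents of each base unit: kg: 1, m: -1, s: -2
SI base units of pressure: kg/(m·s²)

Answer: kg/(m·s²)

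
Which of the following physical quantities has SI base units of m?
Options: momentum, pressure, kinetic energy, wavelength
Checking the SI base units of each option:
  momentum (p = mv): kg·m/s  ✗
  pressure (P = F/A): kg/(m·s²)  ✗
  kinetic energy (E = ½mv²): kg·m²/s²  ✗
  wavelength (λ = v/f): m  ✓ matches

Only wavelength has units m.

Answer: wavelength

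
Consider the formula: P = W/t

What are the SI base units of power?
Units of each symbol in P = W/t:
  W (work): kg·m²/s²
  t (time): s  → in the denominator, contributes 1/s

Multiplying the contributions: [kg·m²/s²] · [1/s]
Adding exponents of each base unit: kg: 1, m: 2, s: -3
SI base units of power: kg·m²/s³

Answer: kg·m²/s³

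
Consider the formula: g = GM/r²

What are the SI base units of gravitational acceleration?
Units of each symbol in g = GM/r²:
  G (gravitational constant): m³/(kg·s²)
  M (mass): kg
  r (distance): m  → to the power 2 in the denominator, contributes 1/m²

Multiplying the contributions: [m³/(kg·s²)] · [kg] · [1/m²]
Adding exponents of each base unit: m: 1, s: -2
SI base units of gravitational acceleration: m/s²

Answer: m/s²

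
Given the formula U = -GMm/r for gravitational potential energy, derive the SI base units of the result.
Units of each symbol in U = -GMm/r:
  G (gravitational constant): m³/(kg·s²)
  M (mass): kg
  m (mass): kg
  r (distance): m  → in the denominator, contributes 1/m
  The minus sign does not affect the units.

Multiplying the contributions: [m³/(kg·s²)] · [kg] · [kg] · [1/m]
Adding exponents of each base unit: kg: 1, m: 2, s: -2
SI base units of gravitational potential energy: kg·m²/s²

Answer: kg·m²/s²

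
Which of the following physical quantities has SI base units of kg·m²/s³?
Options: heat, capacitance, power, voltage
Checking the SI base units of each option:
  heat (Q = mcΔT): kg·m²/s²  ✗
  capacitance (C = Q/V): s⁴·A²/(kg·m²)  ✗
  power (P = W/t): kg·m²/s³  ✓ matches
  voltage (V = IR): kg·m²/(s³·A)  ✗

Only power has units kg·m²/s³.

Answer: power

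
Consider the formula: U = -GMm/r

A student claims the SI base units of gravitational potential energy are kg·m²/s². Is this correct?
Units of each symbol in U = -GMm/r:
  G (gravitational constant): m³/(kg·s²)
  M (mass): kg
  m (mass): kg
  r (distance): m  → in the denominator, contributes 1/m
  The minus sign does not affect the units.

Multiplying the contributions: [m³/(kg·s²)] · [kg] · [kg] · [1/m]
Adding exponents of each base unit: kg: 1, m: 2, s: -2
SI base units of gravitational potential energy: kg·m²/s²

The claimed units kg·m²/s² match the derived units, so the claim is correct.

Answer: Yes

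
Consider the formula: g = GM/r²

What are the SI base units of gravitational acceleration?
Units of each symbol in g = GM/r²:
  G (gravitational constant): m³/(kg·s²)
  M (mass): kg
  r (distance): m  → to the power 2 in the denominator, contributes 1/m²

Multiplying the contributions: [m³/(kg·s²)] · [kg] · [1/m²]
Adding exponents of each base unit: m: 1, s: -2
SI base units of gravitational acceleration: m/s²

Answer: m/s²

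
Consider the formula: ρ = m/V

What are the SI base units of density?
Units of each symbol in ρ = m/V:
  m (mass): kg
  V (volume): m³  → in the denominator, contributes 1/m³

Multiplying the contributions: [kg] · [1/m³]
Adding exponents of each base unit: kg: 1, m: -3
SI base units of density: kg/m³

Answer: kg/m³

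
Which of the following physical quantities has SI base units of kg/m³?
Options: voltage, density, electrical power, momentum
Checking the SI base units of each option:
  voltage (V = IR): kg·m²/(s³·A)  ✗
  density (ρ = m/V): kg/m³  ✓ matches
  electrical power (P = IV): kg·m²/s³  ✗
  momentum (p = mv): kg·m/s  ✗

Only density has units kg/m³.

Answer: density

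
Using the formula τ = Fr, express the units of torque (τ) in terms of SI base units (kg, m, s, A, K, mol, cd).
Units of each symbol in τ = Fr:
  F (force): kg·m/s²
  r (lever arm): m

Multiplying the contributions: [kg·m/s²] · [m]
Adding exponents of each base unit: kg: 1, m: 2, s: -2
SI base units of torque: kg·m²/s²

Answer: kg·m²/s²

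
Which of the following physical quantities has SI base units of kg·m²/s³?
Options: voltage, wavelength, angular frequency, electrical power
Checking the SI base units of each option:
  voltage (V = IR): kg·m²/(s³·A)  ✗
  wavelength (λ = v/f): m  ✗
  angular frequency (ω = 2πf): 1/s  ✗
  electrical power (P = IV): kg·m²/s³  ✓ matches

Only electrical power has units kg·m²/s³.

Answer: electrical power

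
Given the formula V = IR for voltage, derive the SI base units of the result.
Units of each symbol in V = IR:
  I (current): A
  R (resistance, in ohms): kg·m²/(s³·A²)

Multiplying the contributions: [A] · [kg·m²/(s³·A²)]
Adding exponents of each base unit: kg: 1, m: 2, s: -3, A: -1
SI base units of voltage: kg·m²/(s³·A)

Answer: kg·m²/(s³·A)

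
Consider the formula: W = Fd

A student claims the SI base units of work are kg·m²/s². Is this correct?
Units of each symbol in W = Fd:
  F (force): kg·m/s²
  d (displacement): m

Multiplying the contributions: [kg·m/s²] · [m]
Adding exponents of each base unit: kg: 1, m: 2, s: -2
SI base units of work: kg·m²/s²

The claimed units kg·m²/s² match the derived units, so the claim is correct.

Answer: Yes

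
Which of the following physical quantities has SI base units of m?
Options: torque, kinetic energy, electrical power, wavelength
Checking the SI base units of each option:
  torque (τ = Fr): kg·m²/s²  ✗
  kinetic energy (E = ½mv²): kg·m²/s²  ✗
  electrical power (P = IV): kg·m²/s³  ✗
  wavelength (λ = v/f): m  ✓ matches

Only wavelength has units m.

Answer: wavelength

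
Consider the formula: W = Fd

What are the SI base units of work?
Units of each symbol in W = Fd:
  F (force): kg·m/s²
  d (displacement): m

Multiplying the contributions: [kg·m/s²] · [m]
Adding exponents of each base unit: kg: 1, m: 2, s: -2
SI base units of work: kg·m²/s²

Answer: kg·m²/s²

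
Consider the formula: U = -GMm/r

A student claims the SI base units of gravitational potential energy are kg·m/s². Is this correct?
Units of each symbol in U = -GMm/r:
  G (gravitational constant): m³/(kg·s²)
  M (mass): kg
  m (mass): kg
  r (distance): m  → in the denominator, contributes 1/m
  The minus sign does not affect the units.

Multiplying the contributions: [m³/(kg·s²)] · [kg] · [kg] · [1/m]
Adding exponents of each base unit: kg: 1, m: 2, s: -2
SI base units of gravitational potential energy: kg·m²/s²

The claimed units kg·m/s² (exponents kg: 1, m: 1, s: -2) do not match the derived units kg·m²/s² (exponents kg: 1, m: 2, s: -2), so the claim is incorrect.

Answer: No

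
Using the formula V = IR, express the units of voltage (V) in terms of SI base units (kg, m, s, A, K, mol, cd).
Units of each symbol in V = IR:
  I (current): A
  R (resistance, in ohms): kg·m²/(s³·A²)

Multiplying the contributions: [A] · [kg·m²/(s³·A²)]
Adding exponents of each base unit: kg: 1, m: 2, s: -3, A: -1
SI base units of voltage: kg·m²/(s³·A)

Answer: kg·m²/(s³·A)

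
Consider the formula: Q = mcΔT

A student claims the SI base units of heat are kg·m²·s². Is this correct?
Units of each symbol in Q = mcΔT:
  m (mass): kg
  c (specific heat capacity, in J/(kg·K)): m²/(s²·K)
  ΔT (temperature change): K

Multiplying the contributions: [kg] · [m²/(s²·K)] · [K]
Adding exponents of each base unit: kg: 1, m: 2, s: -2
SI base units of heat: kg·m²/s²

The claimed units kg·m²·s² (exponents kg: 1, m: 2, s: 2) do not match the derived units kg·m²/s² (exponents kg: 1, m: 2, s: -2), so the claim is incorrect.

Answer: No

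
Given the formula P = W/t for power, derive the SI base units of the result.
Units of each symbol in P = W/t:
  W (work): kg·m²/s²
  t (time): s  → in the denominator, contributes 1/s

Multiplying the contributions: [kg·m²/s²] · [1/s]
Adding exponents of each base unit: kg: 1, m: 2, s: -3
SI base units of power: kg·m²/s³

Answer: kg·m²/s³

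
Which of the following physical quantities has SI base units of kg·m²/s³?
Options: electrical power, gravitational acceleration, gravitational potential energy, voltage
Checking the SI base units of each option:
  electrical power (P = IV): kg·m²/s³  ✓ matches
  gravitational acceleration (g = GM/r²): m/s²  ✗
  gravitational potential energy (U = -GMm/r): kg·m²/s²  ✗
  voltage (V = IR): kg·m²/(s³·A)  ✗

Only electrical power has units kg·m²/s³.

Answer: electrical power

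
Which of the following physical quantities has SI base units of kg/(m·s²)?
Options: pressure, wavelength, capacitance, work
Checking the SI base units of each option:
  pressure (P = F/A): kg/(m·s²)  ✓ matches
  wavelength (λ = v/f): m  ✗
  capacitance (C = Q/V): s⁴·A²/(kg·m²)  ✗
  work (W = Fd): kg·m²/s²  ✗

Only pressure has units kg/(m·s²).

Answer: pressure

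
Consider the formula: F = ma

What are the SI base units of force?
Units of each symbol in F = ma:
  m (mass): kg
  a (acceleration): m/s²

Multiplying the contributions: [kg] · [m/s²]
Adding exponents of each base unit: kg: 1, m: 1, s: -2
SI base units of force: kg·m/s²

Answer: kg·m/s²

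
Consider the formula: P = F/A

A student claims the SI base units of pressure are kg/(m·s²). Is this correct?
Units of each symbol in P = F/A:
  F (force): kg·m/s²
  A (area): m²  → in the denominator, contributes 1/m²

Multiplying the contributions: [kg·m/s²] · [1/m²]
Adding exponents of each base unit: kg: 1, m: -1, s: -2
SI base units of pressure: kg/(m·s²)

The claimed units kg/(m·s²) match the derived units, so the claim is correct.

Answer: Yes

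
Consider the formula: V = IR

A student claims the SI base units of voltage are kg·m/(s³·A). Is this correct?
Units of each symbol in V = IR:
  I (current): A
  R (resistance, in ohms): kg·m²/(s³·A²)

Multiplying the contributions: [A] · [kg·m²/(s³·A²)]
Adding exponents of each base unit: kg: 1, m: 2, s: -3, A: -1
SI base units of voltage: kg·m²/(s³·A)

The claimed units kg·m/(s³·A) (exponents kg: 1, m: 1, s: -3, A: -1) do not match the derived units kg·m²/(s³·A) (exponents kg: 1, m: 2, s: -3, A: -1), so the claim is incorrect.

Answer: No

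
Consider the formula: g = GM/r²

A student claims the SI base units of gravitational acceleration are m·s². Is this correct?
Units of each symbol in g = GM/r²:
  G (gravitational constant): m³/(kg·s²)
  M (mass): kg
  r (distance): m  → to the power 2 in the denominator, contributes 1/m²

Multiplying the contributions: [m³/(kg·s²)] · [kg] · [1/m²]
Adding exponents of each base unit: m: 1, s: -2
SI base units of gravitational acceleration: m/s²

The claimed units m·s² (exponents m: 1, s: 2) do not match the derived units m/s² (exponents m: 1, s: -2), so the claim is incorrect.

Answer: No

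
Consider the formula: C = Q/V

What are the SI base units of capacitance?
Units of each symbol in C = Q/V:
  Q (charge, in coulombs): s·A
  V (voltage, in volts): kg·m²/(s³·A)  → in the denominator, contributes s³·A/(kg·m²)

Multiplying the contributions: [s·A] · [s³·A/(kg·m²)]
Adding exponents of each base unit: kg: -1, m: -2, s: 4, A: 2
SI base units of capacitance: s⁴·A²/(kg·m²)

Answer: s⁴·A²/(kg·m²)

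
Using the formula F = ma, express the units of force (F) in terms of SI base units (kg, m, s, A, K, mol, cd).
Units of each symbol in F = ma:
  m (mass): kg
  a (acceleration): m/s²

Multiplying the contributions: [kg] · [m/s²]
Adding exponents of each base unit: kg: 1, m: 1, s: -2
SI base units of force: kg·m/s²

Answer: kg·m/s²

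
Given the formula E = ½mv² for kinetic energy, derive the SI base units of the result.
Units of each symbol in E = ½mv²:
  m (mass): kg
  v (speed): m/s  → to the power 2, contributes m²/s²
  The factor ½ is dimensionless.

Multiplying the contributions: [kg] · [m²/s²]
Adding exponents of each base unit: kg: 1, m: 2, s: -2
SI base units of kinetic energy: kg·m²/s²

Answer: kg·m²/s²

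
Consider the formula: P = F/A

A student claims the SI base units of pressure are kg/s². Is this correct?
Units of each symbol in P = F/A:
  F (force): kg·m/s²
  A (area): m²  → in the denominator, contributes 1/m²

Multiplying the contributions: [kg·m/s²] · [1/m²]
Adding exponents of each base unit: kg: 1, m: -1, s: -2
SI base units of pressure: kg/(m·s²)

The claimed units kg/s² (exponents kg: 1, s: -2) do not match the derived units kg/(m·s²) (exponents kg: 1, m: -1, s: -2), so the claim is incorrect.

Answer: No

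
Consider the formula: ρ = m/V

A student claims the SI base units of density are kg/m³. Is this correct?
Units of each symbol in ρ = m/V:
  m (mass): kg
  V (volume): m³  → in the denominator, contributes 1/m³

Multiplying the contributions: [kg] · [1/m³]
Adding exponents of each base unit: kg: 1, m: -3
SI base units of density: kg/m³

The claimed units kg/m³ match the derived units, so the claim is correct.

Answer: Yes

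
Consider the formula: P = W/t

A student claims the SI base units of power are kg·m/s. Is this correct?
Units of each symbol in P = W/t:
  W (work): kg·m²/s²
  t (time): s  → in the denominator, contributes 1/s

Multiplying the contributions: [kg·m²/s²] · [1/s]
Adding exponents of each base unit: kg: 1, m: 2, s: -3
SI base units of power: kg·m²/s³

The claimed units kg·m/s (exponents kg: 1, m: 1, s: -1) do not match the derived units kg·m²/s³ (exponents kg: 1, m: 2, s: -3), so the claim is incorrect.

Answer: No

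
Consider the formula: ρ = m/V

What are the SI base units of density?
Units of each symbol in ρ = m/V:
  m (mass): kg
  V (volume): m³  → in the denominator, contributes 1/m³

Multiplying the contributions: [kg] · [1/m³]
Adding exponents of each base unit: kg: 1, m: -3
SI base units of density: kg/m³

Answer: kg/m³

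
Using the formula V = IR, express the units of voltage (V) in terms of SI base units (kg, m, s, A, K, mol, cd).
Units of each symbol in V = IR:
  I (current): A
  R (resistance, in ohms): kg·m²/(s³·A²)

Multiplying the contributions: [A] · [kg·m²/(s³·A²)]
Adding exponents of each base unit: kg: 1, m: 2, s: -3, A: -1
SI base units of voltage: kg·m²/(s³·A)

Answer: kg·m²/(s³·A)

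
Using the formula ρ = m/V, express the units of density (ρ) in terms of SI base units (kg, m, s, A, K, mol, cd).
Units of each symbol in ρ = m/V:
  m (mass): kg
  V (volume): m³  → in the denominator, contributes 1/m³

Multiplying the contributions: [kg] · [1/m³]
Adding exponents of each base unit: kg: 1, m: -3
SI base units of density: kg/m³

Answer: kg/m³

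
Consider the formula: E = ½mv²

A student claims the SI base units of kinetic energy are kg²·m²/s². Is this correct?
Units of each symbol in E = ½mv²:
  m (mass): kg
  v (speed): m/s  → to the power 2, contributes m²/s²
  The factor ½ is dimensionless.

Multiplying the contributions: [kg] · [m²/s²]
Adding exponents of each base unit: kg: 1, m: 2, s: -2
SI base units of kinetic energy: kg·m²/s²

The claimed units kg²·m²/s² (exponents kg: 2, m: 2, s: -2) do not match the derived units kg·m²/s² (exponents kg: 1, m: 2, s: -2), so the claim is incorrect.

Answer: No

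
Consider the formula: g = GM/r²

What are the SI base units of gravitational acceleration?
Units of each symbol in g = GM/r²:
  G (gravitational constant): m³/(kg·s²)
  M (mass): kg
  r (distance): m  → to the power 2 in the denominator, contributes 1/m²

Multiplying the contributions: [m³/(kg·s²)] · [kg] · [1/m²]
Adding exponents of each base unit: m: 1, s: -2
SI base units of gravitational acceleration: m/s²

Answer: m/s²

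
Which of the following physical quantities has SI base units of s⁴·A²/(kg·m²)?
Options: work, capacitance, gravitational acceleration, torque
Checking the SI base units of each option:
  work (W = Fd): kg·m²/s²  ✗
  capacitance (C = Q/V): s⁴·A²/(kg·m²)  ✓ matches
  gravitational acceleration (g = GM/r²): m/s²  ✗
  torque (τ = Fr): kg·m²/s²  ✗

Only capacitance has units s⁴·A²/(kg·m²).

Answer: capacitance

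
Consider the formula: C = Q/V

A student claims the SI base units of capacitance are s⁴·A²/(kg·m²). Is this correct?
Units of each symbol in C = Q/V:
  Q (charge, in coulombs): s·A
  V (voltage, in volts): kg·m²/(s³·A)  → in the denominator, contributes s³·A/(kg·m²)

Multiplying the contributions: [s·A] · [s³·A/(kg·m²)]
Adding exponents of each base unit: kg: -1, m: -2, s: 4, A: 2
SI base units of capacitance: s⁴·A²/(kg·m²)

The claimed units s⁴·A²/(kg·m²) match the derived units, so the claim is correct.

Answer: Yes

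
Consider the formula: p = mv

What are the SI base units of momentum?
Units of each symbol in p = mv:
  m (mass): kg
  v (velocity): m/s

Multiplying the contributions: [kg] · [m/s]
Adding exponents of each base unit: kg: 1, m: 1, s: -1
SI base units of momentum: kg·m/s

Answer: kg·m/s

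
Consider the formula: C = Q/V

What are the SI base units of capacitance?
Units of each symbol in C = Q/V:
  Q (charge, in coulombs): s·A
  V (voltage, in volts): kg·m²/(s³·A)  → in the denominator, contributes s³·A/(kg·m²)

Multiplying the contributions: [s·A] · [s³·A/(kg·m²)]
Adding exponents of each base unit: kg: -1, m: -2, s: 4, A: 2
SI base units of capacitance: s⁴·A²/(kg·m²)

Answer: s⁴·A²/(kg·m²)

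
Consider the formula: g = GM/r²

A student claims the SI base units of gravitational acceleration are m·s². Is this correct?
Units of each symbol in g = GM/r²:
  G (gravitational constant): m³/(kg·s²)
  M (mass): kg
  r (distance): m  → to the power 2 in the denominator, contributes 1/m²

Multiplying the contributions: [m³/(kg·s²)] · [kg] · [1/m²]
Adding exponents of each base unit: m: 1, s: -2
SI base units of gravitational acceleration: m/s²

The claimed units m·s² (exponents m: 1, s: 2) do not match the derived units m/s² (exponents m: 1, s: -2), so the claim is incorrect.

Answer: No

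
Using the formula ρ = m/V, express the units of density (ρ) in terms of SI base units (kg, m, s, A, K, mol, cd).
Units of each symbol in ρ = m/V:
  m (mass): kg
  V (volume): m³  → in the denominator, contributes 1/m³

Multiplying the contributions: [kg] · [1/m³]
Adding exponents of each base unit: kg: 1, m: -3
SI base units of density: kg/m³

Answer: kg/m³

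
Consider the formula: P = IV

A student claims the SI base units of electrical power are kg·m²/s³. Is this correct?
Units of each symbol in P = IV:
  I (current): A
  V (voltage, in volts): kg·m²/(s³·A)

Multiplying the contributions: [A] · [kg·m²/(s³·A)]
Adding exponents of each base unit: kg: 1, m: 2, s: -3
SI base units of electrical power: kg·m²/s³

The claimed units kg·m²/s³ match the derived units, so the claim is correct.

Answer: Yes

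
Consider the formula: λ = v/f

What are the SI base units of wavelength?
Units of each symbol in λ = v/f:
  v (wave speed): m/s
  f (frequency): 1/s  → in the denominator, contributes s

Multiplying the contributions: [m/s] · [s]
Adding exponents of each base unit: m: 1
SI base units of wavelength: m

Answer: m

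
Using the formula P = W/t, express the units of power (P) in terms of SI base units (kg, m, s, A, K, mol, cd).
Units of each symbol in P = W/t:
  W (work): kg·m²/s²
  t (time): s  → in the denominator, contributes 1/s

Multiplying the contributions: [kg·m²/s²] · [1/s]
Adding exponents of each base unit: kg: 1, m: 2, s: -3
SI base units of power: kg·m²/s³

Answer: kg·m²/s³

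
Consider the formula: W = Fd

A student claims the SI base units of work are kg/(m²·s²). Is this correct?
Units of each symbol in W = Fd:
  F (force): kg·m/s²
  d (displacement): m

Multiplying the contributions: [kg·m/s²] · [m]
Adding exponents of each base unit: kg: 1, m: 2, s: -2
SI base units of work: kg·m²/s²

The claimed units kg/(m²·s²) (exponents kg: 1, m: -2, s: -2) do not match the derived units kg·m²/s² (exponents kg: 1, m: 2, s: -2), so the claim is incorrect.

Answer: No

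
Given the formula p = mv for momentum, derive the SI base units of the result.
Units of each symbol in p = mv:
  m (mass): kg
  v (velocity): m/s

Multiplying the contributions: [kg] · [m/s]
Adding exponents of each base unit: kg: 1, m: 1, s: -1
SI base units of momentum: kg·m/s

Answer: kg·m/s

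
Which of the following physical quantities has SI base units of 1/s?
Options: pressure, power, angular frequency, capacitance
Checking the SI base units of each option:
  pressure (P = F/A): kg/(m·s²)  ✗
  power (P = W/t): kg·m²/s³  ✗
  angular frequency (ω = 2πf): 1/s  ✓ matches
  capacitance (C = Q/V): s⁴·A²/(kg·m²)  ✗

Only angular frequency has units 1/s.

Answer: angular frequency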